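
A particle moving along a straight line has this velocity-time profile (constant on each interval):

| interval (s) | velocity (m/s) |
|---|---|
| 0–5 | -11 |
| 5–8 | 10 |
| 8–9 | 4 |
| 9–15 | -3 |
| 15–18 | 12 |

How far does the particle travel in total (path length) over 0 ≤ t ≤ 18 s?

Distance (not displacement) is the total path length: add the absolute areas under v-t.
0–5 s: |-11| × 5 = 55 m
5–8 s: |10| × 3 = 30 m
8–9 s: |4| × 1 = 4 m
9–15 s: |-3| × 6 = 18 m
15–18 s: |12| × 3 = 36 m
Total distance = 143 m

143 m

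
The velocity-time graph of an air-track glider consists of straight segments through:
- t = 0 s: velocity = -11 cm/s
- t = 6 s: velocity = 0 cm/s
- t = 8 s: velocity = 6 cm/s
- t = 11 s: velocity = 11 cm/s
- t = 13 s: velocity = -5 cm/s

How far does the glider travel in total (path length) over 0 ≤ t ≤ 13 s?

Total distance travelled is ∫|v| dt — sum the magnitudes of each area piece.
0–6 s: |½(-11 + 0)(6)| = 33 cm
6–8 s: |½(0 + 6)(2)| = 6 cm
8–11 s: |½(6 + 11)(3)| = 25.5 cm
11–13 s: v = 0 at t = 12.375 s; triangle areas 7.5625 + 1.5625 = 9.125 cm
Total distance = 73.625 cm

73.625 cm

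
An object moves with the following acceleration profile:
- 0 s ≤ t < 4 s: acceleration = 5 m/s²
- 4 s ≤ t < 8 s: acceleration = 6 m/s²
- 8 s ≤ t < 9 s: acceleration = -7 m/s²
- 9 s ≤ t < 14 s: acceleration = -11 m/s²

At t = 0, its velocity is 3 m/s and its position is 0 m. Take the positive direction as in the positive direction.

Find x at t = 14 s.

On each constant-a segment, Δv = aΔt and Δx = v₀Δt + ½aΔt²; chain segment to segment.
0–4 s: v starts 3 m/s; Δx = 3·4 + ½·5·4² = 52 m; v ends 23 m/s.
4–8 s: v starts 23 m/s; Δx = 23·4 + ½·6·4² = 140 m; v ends 47 m/s.
8–9 s: v starts 47 m/s; Δx = 47·1 + ½·-7·1² = 43.5 m; v ends 40 m/s.
9–14 s: v starts 40 m/s; Δx = 40·5 + ½·-11·5² = 62.5 m; v ends -15 m/s.
x(14) = 0 + Σ Δx = 298 m.

298 m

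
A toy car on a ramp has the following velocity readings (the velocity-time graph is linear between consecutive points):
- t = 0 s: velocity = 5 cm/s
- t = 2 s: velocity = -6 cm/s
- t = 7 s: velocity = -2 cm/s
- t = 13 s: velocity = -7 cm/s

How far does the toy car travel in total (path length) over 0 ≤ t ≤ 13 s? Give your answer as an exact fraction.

Distance (not displacement) is the total path length: add the absolute areas under v-t.
0–2 s: v = 0 at t = 10/11 s; triangle areas 25/11 + 36/11 = 61/11 cm
2–7 s: |½(-6 + -2)(5)| = 20 cm
7–13 s: |½(-2 + -7)(6)| = 27 cm
Total distance = 578/11 cm

578/11 cm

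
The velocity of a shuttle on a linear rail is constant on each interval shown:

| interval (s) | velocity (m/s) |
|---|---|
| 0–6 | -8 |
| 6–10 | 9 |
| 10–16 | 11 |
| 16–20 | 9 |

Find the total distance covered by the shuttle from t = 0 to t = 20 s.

186 m

Distance (not displacement) is the total path length: add the absolute areas under v-t.
0–6 s: |-8| × 6 = 48 m
6–10 s: |9| × 4 = 36 m
10–16 s: |11| × 6 = 66 m
16–20 s: |9| × 4 = 36 m
Total distance = 186 m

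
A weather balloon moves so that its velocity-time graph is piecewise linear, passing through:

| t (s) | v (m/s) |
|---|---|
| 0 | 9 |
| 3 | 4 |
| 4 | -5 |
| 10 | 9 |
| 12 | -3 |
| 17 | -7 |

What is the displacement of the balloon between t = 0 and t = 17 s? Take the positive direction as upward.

Net displacement equals the area under the velocity-time graph (areas below the axis count negative).
0–3 s: ½(9 + 4)(3) = 19.5 m
3–4 s: ½(4 + -5)(1) = -0.5 m
4–10 s: ½(-5 + 9)(6) = 12 m
10–12 s: ½(9 + -3)(2) = 6 m
12–17 s: ½(-3 + -7)(5) = -25 m
Net displacement = 12 m

12 m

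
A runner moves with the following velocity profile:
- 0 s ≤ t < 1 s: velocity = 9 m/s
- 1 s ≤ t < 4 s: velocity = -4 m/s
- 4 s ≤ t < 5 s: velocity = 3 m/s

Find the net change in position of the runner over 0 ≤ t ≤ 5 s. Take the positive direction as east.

Net displacement equals the area under the velocity-time graph (areas below the axis count negative).
0–1 s: 9 × 1 = 9 m
1–4 s: -4 × 3 = -12 m
4–5 s: 3 × 1 = 3 m
Net displacement = 0 m

0 m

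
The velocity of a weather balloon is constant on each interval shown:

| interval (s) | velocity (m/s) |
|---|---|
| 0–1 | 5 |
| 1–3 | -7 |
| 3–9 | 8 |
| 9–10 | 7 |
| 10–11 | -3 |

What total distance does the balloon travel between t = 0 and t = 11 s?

Total distance travelled is ∫|v| dt — sum the magnitudes of each area piece.
0–1 s: |5| × 1 = 5 m
1–3 s: |-7| × 2 = 14 m
3–9 s: |8| × 6 = 48 m
9–10 s: |7| × 1 = 7 m
10–11 s: |-3| × 1 = 3 m
Total distance = 77 m

77 m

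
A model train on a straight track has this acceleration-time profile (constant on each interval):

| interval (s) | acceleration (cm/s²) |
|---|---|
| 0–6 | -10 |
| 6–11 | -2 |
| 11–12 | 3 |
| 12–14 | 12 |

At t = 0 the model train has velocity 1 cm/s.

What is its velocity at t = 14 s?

-42 cm/s

Δv equals the area under the a-t graph; then v = v₀ + Δv.
0–6 s: -10 × 6 = -60 cm/s
6–11 s: -2 × 5 = -10 cm/s
11–12 s: 3 × 1 = 3 cm/s
12–14 s: 12 × 2 = 24 cm/s
Δv = -43 cm/s, so v(14) = 1 + (-43) = -42 cm/s.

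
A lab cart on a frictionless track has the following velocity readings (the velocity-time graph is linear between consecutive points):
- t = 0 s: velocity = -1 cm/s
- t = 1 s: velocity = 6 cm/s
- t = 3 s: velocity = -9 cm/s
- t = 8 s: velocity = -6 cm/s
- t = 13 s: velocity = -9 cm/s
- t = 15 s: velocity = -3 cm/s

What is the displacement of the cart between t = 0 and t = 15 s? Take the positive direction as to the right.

Displacement is the signed area under the v-t curve.
0–1 s: ½(-1 + 6)(1) = 2.5 cm
1–3 s: ½(6 + -9)(2) = -3 cm
3–8 s: ½(-9 + -6)(5) = -37.5 cm
8–13 s: ½(-6 + -9)(5) = -37.5 cm
13–15 s: ½(-9 + -3)(2) = -12 cm
Net displacement = -87.5 cm

-87.5 cm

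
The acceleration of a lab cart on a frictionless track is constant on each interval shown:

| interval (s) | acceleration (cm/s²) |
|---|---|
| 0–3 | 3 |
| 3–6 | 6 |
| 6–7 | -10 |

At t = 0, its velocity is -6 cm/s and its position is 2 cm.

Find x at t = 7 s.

49.5 cm

On each constant-a segment, Δv = aΔt and Δx = v₀Δt + ½aΔt²; chain segment to segment.
0–3 s: v starts -6 cm/s; Δx = -6·3 + ½·3·3² = -4.5 cm; v ends 3 cm/s.
3–6 s: v starts 3 cm/s; Δx = 3·3 + ½·6·3² = 36 cm; v ends 21 cm/s.
6–7 s: v starts 21 cm/s; Δx = 21·1 + ½·-10·1² = 16 cm; v ends 11 cm/s.
x(7) = 2 + Σ Δx = 49.5 cm.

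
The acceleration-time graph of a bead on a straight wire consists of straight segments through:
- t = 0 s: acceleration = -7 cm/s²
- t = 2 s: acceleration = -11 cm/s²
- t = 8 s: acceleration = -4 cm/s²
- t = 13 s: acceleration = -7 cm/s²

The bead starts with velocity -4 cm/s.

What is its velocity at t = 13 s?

Δv equals the area under the a-t graph; then v = v₀ + Δv.
0–2 s: ½(-7 + -11)(2) = -18 cm/s
2–8 s: ½(-11 + -4)(6) = -45 cm/s
8–13 s: ½(-4 + -7)(5) = -27.5 cm/s
Δv = -90.5 cm/s, so v(13) = -4 + (-90.5) = -94.5 cm/s.

-94.5 cm/s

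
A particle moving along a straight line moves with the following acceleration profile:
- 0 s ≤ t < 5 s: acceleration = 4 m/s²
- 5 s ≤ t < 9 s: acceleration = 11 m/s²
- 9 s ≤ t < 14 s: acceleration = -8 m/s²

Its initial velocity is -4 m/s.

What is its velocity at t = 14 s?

Δv equals the area under the a-t graph; then v = v₀ + Δv.
0–5 s: 4 × 5 = 20 m/s
5–9 s: 11 × 4 = 44 m/s
9–14 s: -8 × 5 = -40 m/s
Δv = 24 m/s, so v(14) = -4 + (24) = 20 m/s.

20 m/s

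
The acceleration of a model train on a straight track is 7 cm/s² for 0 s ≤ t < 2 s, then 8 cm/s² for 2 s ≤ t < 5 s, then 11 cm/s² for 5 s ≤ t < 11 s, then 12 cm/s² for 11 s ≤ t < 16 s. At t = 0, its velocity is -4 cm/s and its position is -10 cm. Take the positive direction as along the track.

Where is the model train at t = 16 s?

1114 cm

On each constant-a segment, Δv = aΔt and Δx = v₀Δt + ½aΔt²; chain segment to segment.
0–2 s: v starts -4 cm/s; Δx = -4·2 + ½·7·2² = 6 cm; v ends 10 cm/s.
2–5 s: v starts 10 cm/s; Δx = 10·3 + ½·8·3² = 66 cm; v ends 34 cm/s.
5–11 s: v starts 34 cm/s; Δx = 34·6 + ½·11·6² = 402 cm; v ends 100 cm/s.
11–16 s: v starts 100 cm/s; Δx = 100·5 + ½·12·5² = 650 cm; v ends 160 cm/s.
x(16) = -10 + Σ Δx = 1114 cm.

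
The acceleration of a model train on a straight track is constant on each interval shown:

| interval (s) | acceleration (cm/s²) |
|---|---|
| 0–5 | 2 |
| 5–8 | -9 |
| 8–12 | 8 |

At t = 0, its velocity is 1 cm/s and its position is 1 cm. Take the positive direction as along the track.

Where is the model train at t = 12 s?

On each constant-a segment, Δv = aΔt and Δx = v₀Δt + ½aΔt²; chain segment to segment.
0–5 s: v starts 1 cm/s; Δx = 1·5 + ½·2·5² = 30 cm; v ends 11 cm/s.
5–8 s: v starts 11 cm/s; Δx = 11·3 + ½·-9·3² = -7.5 cm; v ends -16 cm/s.
8–12 s: v starts -16 cm/s; Δx = -16·4 + ½·8·4² = 0 cm; v ends 16 cm/s.
x(12) = 1 + Σ Δx = 23.5 cm.

23.5 cm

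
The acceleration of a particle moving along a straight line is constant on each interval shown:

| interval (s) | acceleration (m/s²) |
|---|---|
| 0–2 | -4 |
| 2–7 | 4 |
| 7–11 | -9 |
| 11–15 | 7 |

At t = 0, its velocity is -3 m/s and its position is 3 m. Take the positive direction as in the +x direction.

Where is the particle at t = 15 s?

-104 m

On each constant-a segment, Δv = aΔt and Δx = v₀Δt + ½aΔt²; chain segment to segment.
0–2 s: v starts -3 m/s; Δx = -3·2 + ½·-4·2² = -14 m; v ends -11 m/s.
2–7 s: v starts -11 m/s; Δx = -11·5 + ½·4·5² = -5 m; v ends 9 m/s.
7–11 s: v starts 9 m/s; Δx = 9·4 + ½·-9·4² = -36 m; v ends -27 m/s.
11–15 s: v starts -27 m/s; Δx = -27·4 + ½·7·4² = -52 m; v ends 1 m/s.
x(15) = 3 + Σ Δx = -104 m.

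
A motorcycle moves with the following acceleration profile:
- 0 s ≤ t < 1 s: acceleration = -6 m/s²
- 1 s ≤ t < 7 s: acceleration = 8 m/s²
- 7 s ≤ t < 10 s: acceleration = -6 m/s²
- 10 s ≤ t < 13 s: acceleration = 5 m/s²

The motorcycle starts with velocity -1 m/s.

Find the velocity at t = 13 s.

38 m/s

Δv equals the area under the a-t graph; then v = v₀ + Δv.
0–1 s: -6 × 1 = -6 m/s
1–7 s: 8 × 6 = 48 m/s
7–10 s: -6 × 3 = -18 m/s
10–13 s: 5 × 3 = 15 m/s
Δv = 39 m/s, so v(13) = -1 + (39) = 38 m/s.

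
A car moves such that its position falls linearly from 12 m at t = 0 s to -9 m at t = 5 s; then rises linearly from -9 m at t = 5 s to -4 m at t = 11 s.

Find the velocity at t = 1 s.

-4.2 m/s

Velocity is the slope of the x-t graph on 0–5 s: (-9 − 12)/(5 − 0) = -4.2 m/s.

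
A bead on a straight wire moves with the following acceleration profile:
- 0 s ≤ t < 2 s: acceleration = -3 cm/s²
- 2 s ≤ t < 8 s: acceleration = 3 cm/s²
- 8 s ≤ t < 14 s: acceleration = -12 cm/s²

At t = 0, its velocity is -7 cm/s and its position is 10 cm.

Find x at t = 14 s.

On each constant-a segment, Δv = aΔt and Δx = v₀Δt + ½aΔt²; chain segment to segment.
0–2 s: v starts -7 cm/s; Δx = -7·2 + ½·-3·2² = -20 cm; v ends -13 cm/s.
2–8 s: v starts -13 cm/s; Δx = -13·6 + ½·3·6² = -24 cm; v ends 5 cm/s.
8–14 s: v starts 5 cm/s; Δx = 5·6 + ½·-12·6² = -186 cm; v ends -67 cm/s.
x(14) = 10 + Σ Δx = -220 cm.

-220 cm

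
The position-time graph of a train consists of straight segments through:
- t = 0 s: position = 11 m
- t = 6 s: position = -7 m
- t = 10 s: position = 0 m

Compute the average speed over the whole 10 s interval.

Average speed = (total path length)/(elapsed time); on a piecewise-linear x-t graph the path length is Σ|Δx|.
0–6 s: |Δx| = |-7 − 11| = 18 m
6–10 s: |Δx| = |0 − -7| = 7 m
Total path = 25 m; average speed = 25/10 = 2.5 m/s.

2.5 m/s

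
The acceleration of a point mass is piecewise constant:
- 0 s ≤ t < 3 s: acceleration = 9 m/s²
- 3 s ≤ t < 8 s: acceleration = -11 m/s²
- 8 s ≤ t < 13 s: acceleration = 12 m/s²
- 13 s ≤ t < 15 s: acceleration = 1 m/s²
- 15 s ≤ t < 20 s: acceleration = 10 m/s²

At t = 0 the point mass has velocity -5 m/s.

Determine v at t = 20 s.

79 m/s

Δv equals the area under the a-t graph; then v = v₀ + Δv.
0–3 s: 9 × 3 = 27 m/s
3–8 s: -11 × 5 = -55 m/s
8–13 s: 12 × 5 = 60 m/s
13–15 s: 1 × 2 = 2 m/s
15–20 s: 10 × 5 = 50 m/s
Δv = 84 m/s, so v(20) = -5 + (84) = 79 m/s.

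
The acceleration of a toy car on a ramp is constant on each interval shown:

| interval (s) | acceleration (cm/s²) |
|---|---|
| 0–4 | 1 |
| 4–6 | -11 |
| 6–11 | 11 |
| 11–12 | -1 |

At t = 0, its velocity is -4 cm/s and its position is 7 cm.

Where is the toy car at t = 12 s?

37 cm

On each constant-a segment, Δv = aΔt and Δx = v₀Δt + ½aΔt²; chain segment to segment.
0–4 s: v starts -4 cm/s; Δx = -4·4 + ½·1·4² = -8 cm; v ends 0 cm/s.
4–6 s: v starts 0 cm/s; Δx = 0·2 + ½·-11·2² = -22 cm; v ends -22 cm/s.
6–11 s: v starts -22 cm/s; Δx = -22·5 + ½·11·5² = 27.5 cm; v ends 33 cm/s.
11–12 s: v starts 33 cm/s; Δx = 33·1 + ½·-1·1² = 32.5 cm; v ends 32 cm/s.
x(12) = 7 + Σ Δx = 37 cm.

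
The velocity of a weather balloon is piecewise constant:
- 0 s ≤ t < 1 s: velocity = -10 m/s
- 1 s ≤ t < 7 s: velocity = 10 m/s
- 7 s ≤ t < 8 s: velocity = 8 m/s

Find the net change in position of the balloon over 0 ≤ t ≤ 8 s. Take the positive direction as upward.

58 m

Displacement is the signed area under the v-t curve.
0–1 s: -10 × 1 = -10 m
1–7 s: 10 × 6 = 60 m
7–8 s: 8 × 1 = 8 m
Net displacement = 58 m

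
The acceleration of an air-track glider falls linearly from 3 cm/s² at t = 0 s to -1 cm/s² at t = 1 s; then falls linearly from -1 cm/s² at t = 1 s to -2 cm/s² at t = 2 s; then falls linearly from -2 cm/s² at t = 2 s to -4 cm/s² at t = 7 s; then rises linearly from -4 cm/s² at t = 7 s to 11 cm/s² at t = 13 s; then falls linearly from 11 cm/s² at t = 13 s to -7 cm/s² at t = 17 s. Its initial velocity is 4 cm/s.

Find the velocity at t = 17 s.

17.5 cm/s

Δv equals the area under the a-t graph; then v = v₀ + Δv.
0–1 s: ½(3 + -1)(1) = 1 cm/s
1–2 s: ½(-1 + -2)(1) = -1.5 cm/s
2–7 s: ½(-2 + -4)(5) = -15 cm/s
7–13 s: ½(-4 + 11)(6) = 21 cm/s
13–17 s: ½(11 + -7)(4) = 8 cm/s
Δv = 13.5 cm/s, so v(17) = 4 + (13.5) = 17.5 cm/s.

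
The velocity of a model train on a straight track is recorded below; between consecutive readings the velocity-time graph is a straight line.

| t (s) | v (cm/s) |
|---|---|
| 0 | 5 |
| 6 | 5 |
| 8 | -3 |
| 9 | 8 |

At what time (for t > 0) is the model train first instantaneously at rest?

t = 7.25 s

v changes sign on 6–8 s (from 5 to -3); the graph is linear there, so v = 0 at t = 6 + (-5)·(8 − 6)/(-3 − 5) = 7.25 s.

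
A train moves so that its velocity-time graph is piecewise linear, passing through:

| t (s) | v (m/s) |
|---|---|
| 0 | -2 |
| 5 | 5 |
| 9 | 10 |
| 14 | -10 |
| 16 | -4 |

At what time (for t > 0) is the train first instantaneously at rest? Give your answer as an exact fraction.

v changes sign on 0–5 s (from -2 to 5); the graph is linear there, so v = 0 at t = 0 + (2)·(5 − 0)/(5 − -2) = 10/7 s.

t = 10/7 s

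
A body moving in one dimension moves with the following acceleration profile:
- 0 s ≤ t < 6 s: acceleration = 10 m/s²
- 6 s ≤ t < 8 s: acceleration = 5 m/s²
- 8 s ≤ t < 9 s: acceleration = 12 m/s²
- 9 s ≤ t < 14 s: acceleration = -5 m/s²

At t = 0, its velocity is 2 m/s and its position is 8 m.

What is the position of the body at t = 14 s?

769.5 m

On each constant-a segment, Δv = aΔt and Δx = v₀Δt + ½aΔt²; chain segment to segment.
0–6 s: v starts 2 m/s; Δx = 2·6 + ½·10·6² = 192 m; v ends 62 m/s.
6–8 s: v starts 62 m/s; Δx = 62·2 + ½·5·2² = 134 m; v ends 72 m/s.
8–9 s: v starts 72 m/s; Δx = 72·1 + ½·12·1² = 78 m; v ends 84 m/s.
9–14 s: v starts 84 m/s; Δx = 84·5 + ½·-5·5² = 357.5 m; v ends 59 m/s.
x(14) = 8 + Σ Δx = 769.5 m.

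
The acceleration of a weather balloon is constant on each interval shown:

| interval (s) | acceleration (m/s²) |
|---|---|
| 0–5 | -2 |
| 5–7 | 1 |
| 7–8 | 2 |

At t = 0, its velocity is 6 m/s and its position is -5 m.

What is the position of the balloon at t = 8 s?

On each constant-a segment, Δv = aΔt and Δx = v₀Δt + ½aΔt²; chain segment to segment.
0–5 s: v starts 6 m/s; Δx = 6·5 + ½·-2·5² = 5 m; v ends -4 m/s.
5–7 s: v starts -4 m/s; Δx = -4·2 + ½·1·2² = -6 m; v ends -2 m/s.
7–8 s: v starts -2 m/s; Δx = -2·1 + ½·2·1² = -1 m; v ends 0 m/s.
x(8) = -5 + Σ Δx = -7 m.

-7 m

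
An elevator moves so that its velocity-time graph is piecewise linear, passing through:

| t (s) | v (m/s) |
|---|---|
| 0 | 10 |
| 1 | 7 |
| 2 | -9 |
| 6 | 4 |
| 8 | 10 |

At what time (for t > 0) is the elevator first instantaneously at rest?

t = 1.4375 s

v changes sign on 1–2 s (from 7 to -9); the graph is linear there, so v = 0 at t = 1 + (-7)·(2 − 1)/(-9 − 7) = 1.4375 s.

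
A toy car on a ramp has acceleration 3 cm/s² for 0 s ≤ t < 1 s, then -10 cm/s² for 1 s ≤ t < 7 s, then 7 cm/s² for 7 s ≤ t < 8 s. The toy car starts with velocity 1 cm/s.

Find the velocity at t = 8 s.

Δv equals the area under the a-t graph; then v = v₀ + Δv.
0–1 s: 3 × 1 = 3 cm/s
1–7 s: -10 × 6 = -60 cm/s
7–8 s: 7 × 1 = 7 cm/s
Δv = -50 cm/s, so v(8) = 1 + (-50) = -49 cm/s.

-49 cm/s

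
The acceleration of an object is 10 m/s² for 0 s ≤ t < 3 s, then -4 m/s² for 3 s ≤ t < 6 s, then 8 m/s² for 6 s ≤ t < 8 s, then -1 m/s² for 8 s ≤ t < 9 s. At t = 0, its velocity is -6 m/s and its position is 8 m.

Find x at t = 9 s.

On each constant-a segment, Δv = aΔt and Δx = v₀Δt + ½aΔt²; chain segment to segment.
0–3 s: v starts -6 m/s; Δx = -6·3 + ½·10·3² = 27 m; v ends 24 m/s.
3–6 s: v starts 24 m/s; Δx = 24·3 + ½·-4·3² = 54 m; v ends 12 m/s.
6–8 s: v starts 12 m/s; Δx = 12·2 + ½·8·2² = 40 m; v ends 28 m/s.
8–9 s: v starts 28 m/s; Δx = 28·1 + ½·-1·1² = 27.5 m; v ends 27 m/s.
x(9) = 8 + Σ Δx = 156.5 m.

156.5 m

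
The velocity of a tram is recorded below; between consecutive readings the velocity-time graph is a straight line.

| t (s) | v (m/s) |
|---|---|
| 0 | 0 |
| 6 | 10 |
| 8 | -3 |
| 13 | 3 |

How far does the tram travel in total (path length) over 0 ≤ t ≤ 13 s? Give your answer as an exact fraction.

1193/26 m

Distance (not displacement) is the total path length: add the absolute areas under v-t.
0–6 s: |½(0 + 10)(6)| = 30 m
6–8 s: v = 0 at t = 98/13 s; triangle areas 100/13 + 9/13 = 109/13 m
8–13 s: v = 0 at t = 10.5 s; triangle areas 3.75 + 3.75 = 7.5 m
Total distance = 1193/26 m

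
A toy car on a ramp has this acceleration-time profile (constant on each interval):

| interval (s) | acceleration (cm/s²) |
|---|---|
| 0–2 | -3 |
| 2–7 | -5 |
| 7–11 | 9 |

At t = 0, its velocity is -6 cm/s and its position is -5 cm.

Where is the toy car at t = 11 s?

-221.5 cm

On each constant-a segment, Δv = aΔt and Δx = v₀Δt + ½aΔt²; chain segment to segment.
0–2 s: v starts -6 cm/s; Δx = -6·2 + ½·-3·2² = -18 cm; v ends -12 cm/s.
2–7 s: v starts -12 cm/s; Δx = -12·5 + ½·-5·5² = -122.5 cm; v ends -37 cm/s.
7–11 s: v starts -37 cm/s; Δx = -37·4 + ½·9·4² = -76 cm; v ends -1 cm/s.
x(11) = -5 + Σ Δx = -221.5 cm.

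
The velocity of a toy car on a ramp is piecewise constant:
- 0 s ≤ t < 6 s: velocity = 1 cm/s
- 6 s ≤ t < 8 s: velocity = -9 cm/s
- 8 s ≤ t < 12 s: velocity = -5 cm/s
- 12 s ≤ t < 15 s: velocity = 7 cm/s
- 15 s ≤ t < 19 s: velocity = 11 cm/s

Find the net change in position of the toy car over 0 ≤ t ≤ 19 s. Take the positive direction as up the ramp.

33 cm

Displacement is the signed area under the v-t curve.
0–6 s: 1 × 6 = 6 cm
6–8 s: -9 × 2 = -18 cm
8–12 s: -5 × 4 = -20 cm
12–15 s: 7 × 3 = 21 cm
15–19 s: 11 × 4 = 44 cm
Net displacement = 33 cm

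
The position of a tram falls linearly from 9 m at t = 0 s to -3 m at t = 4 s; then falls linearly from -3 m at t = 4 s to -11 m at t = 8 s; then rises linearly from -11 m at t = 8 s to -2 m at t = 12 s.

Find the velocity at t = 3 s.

-3 m/s

Velocity is the slope of the x-t graph on 0–4 s: (-3 − 9)/(4 − 0) = -3 m/s.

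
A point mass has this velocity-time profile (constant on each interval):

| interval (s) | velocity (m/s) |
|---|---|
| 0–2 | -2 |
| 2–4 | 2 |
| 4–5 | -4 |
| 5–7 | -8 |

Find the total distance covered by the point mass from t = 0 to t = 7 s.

Total distance travelled is ∫|v| dt — sum the magnitudes of each area piece.
0–2 s: |-2| × 2 = 4 m
2–4 s: |2| × 2 = 4 m
4–5 s: |-4| × 1 = 4 m
5–7 s: |-8| × 2 = 16 m
Total distance = 28 m

28 m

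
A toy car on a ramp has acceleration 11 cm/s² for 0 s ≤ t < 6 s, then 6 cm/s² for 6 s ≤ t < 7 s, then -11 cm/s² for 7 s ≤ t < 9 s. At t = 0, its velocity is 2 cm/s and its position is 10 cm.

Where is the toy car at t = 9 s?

417 cm

On each constant-a segment, Δv = aΔt and Δx = v₀Δt + ½aΔt²; chain segment to segment.
0–6 s: v starts 2 cm/s; Δx = 2·6 + ½·11·6² = 210 cm; v ends 68 cm/s.
6–7 s: v starts 68 cm/s; Δx = 68·1 + ½·6·1² = 71 cm; v ends 74 cm/s.
7–9 s: v starts 74 cm/s; Δx = 74·2 + ½·-11·2² = 126 cm; v ends 52 cm/s.
x(9) = 10 + Σ Δx = 417 cm.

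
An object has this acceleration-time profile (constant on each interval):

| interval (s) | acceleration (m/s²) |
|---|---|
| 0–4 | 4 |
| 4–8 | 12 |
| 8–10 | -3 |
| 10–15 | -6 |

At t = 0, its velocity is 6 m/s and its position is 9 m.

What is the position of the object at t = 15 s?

628 m

On each constant-a segment, Δv = aΔt and Δx = v₀Δt + ½aΔt²; chain segment to segment.
0–4 s: v starts 6 m/s; Δx = 6·4 + ½·4·4² = 56 m; v ends 22 m/s.
4–8 s: v starts 22 m/s; Δx = 22·4 + ½·12·4² = 184 m; v ends 70 m/s.
8–10 s: v starts 70 m/s; Δx = 70·2 + ½·-3·2² = 134 m; v ends 64 m/s.
10–15 s: v starts 64 m/s; Δx = 64·5 + ½·-6·5² = 245 m; v ends 34 m/s.
x(15) = 9 + Σ Δx = 628 m.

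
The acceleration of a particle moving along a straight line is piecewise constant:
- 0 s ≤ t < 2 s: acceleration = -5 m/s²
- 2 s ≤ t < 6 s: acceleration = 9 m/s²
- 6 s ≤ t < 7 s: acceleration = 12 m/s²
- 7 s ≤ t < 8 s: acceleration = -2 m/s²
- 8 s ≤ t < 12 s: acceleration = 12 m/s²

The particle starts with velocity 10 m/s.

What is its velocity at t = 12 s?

94 m/s

Δv equals the area under the a-t graph; then v = v₀ + Δv.
0–2 s: -5 × 2 = -10 m/s
2–6 s: 9 × 4 = 36 m/s
6–7 s: 12 × 1 = 12 m/s
7–8 s: -2 × 1 = -2 m/s
8–12 s: 12 × 4 = 48 m/s
Δv = 84 m/s, so v(12) = 10 + (84) = 94 m/s.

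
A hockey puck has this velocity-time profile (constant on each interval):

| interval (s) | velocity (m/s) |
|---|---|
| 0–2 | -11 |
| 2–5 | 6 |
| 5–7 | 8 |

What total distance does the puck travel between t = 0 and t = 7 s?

56 m

Total distance travelled is ∫|v| dt — sum the magnitudes of each area piece.
0–2 s: |-11| × 2 = 22 m
2–5 s: |6| × 3 = 18 m
5–7 s: |8| × 2 = 16 m
Total distance = 56 m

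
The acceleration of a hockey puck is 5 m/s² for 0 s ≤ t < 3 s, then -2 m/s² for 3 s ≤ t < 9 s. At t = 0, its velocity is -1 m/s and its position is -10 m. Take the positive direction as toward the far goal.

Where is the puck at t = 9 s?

57.5 m

On each constant-a segment, Δv = aΔt and Δx = v₀Δt + ½aΔt²; chain segment to segment.
0–3 s: v starts -1 m/s; Δx = -1·3 + ½·5·3² = 19.5 m; v ends 14 m/s.
3–9 s: v starts 14 m/s; Δx = 14·6 + ½·-2·6² = 48 m; v ends 2 m/s.
x(9) = -10 + Σ Δx = 57.5 m.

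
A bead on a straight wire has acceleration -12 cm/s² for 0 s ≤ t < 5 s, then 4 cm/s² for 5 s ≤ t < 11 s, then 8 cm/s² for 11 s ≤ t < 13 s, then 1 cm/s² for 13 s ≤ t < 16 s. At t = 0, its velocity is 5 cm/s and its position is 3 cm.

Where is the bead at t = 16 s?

-466.5 cm

On each constant-a segment, Δv = aΔt and Δx = v₀Δt + ½aΔt²; chain segment to segment.
0–5 s: v starts 5 cm/s; Δx = 5·5 + ½·-12·5² = -125 cm; v ends -55 cm/s.
5–11 s: v starts -55 cm/s; Δx = -55·6 + ½·4·6² = -258 cm; v ends -31 cm/s.
11–13 s: v starts -31 cm/s; Δx = -31·2 + ½·8·2² = -46 cm; v ends -15 cm/s.
13–16 s: v starts -15 cm/s; Δx = -15·3 + ½·1·3² = -40.5 cm; v ends -12 cm/s.
x(16) = 3 + Σ Δx = -466.5 cm.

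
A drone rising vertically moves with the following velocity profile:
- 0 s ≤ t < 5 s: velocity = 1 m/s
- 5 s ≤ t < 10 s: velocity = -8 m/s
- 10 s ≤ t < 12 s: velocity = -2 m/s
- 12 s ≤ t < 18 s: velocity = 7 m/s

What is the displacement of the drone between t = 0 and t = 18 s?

Net displacement equals the area under the velocity-time graph (areas below the axis count negative).
0–5 s: 1 × 5 = 5 m
5–10 s: -8 × 5 = -40 m
10–12 s: -2 × 2 = -4 m
12–18 s: 7 × 6 = 42 m
Net displacement = 3 m

3 m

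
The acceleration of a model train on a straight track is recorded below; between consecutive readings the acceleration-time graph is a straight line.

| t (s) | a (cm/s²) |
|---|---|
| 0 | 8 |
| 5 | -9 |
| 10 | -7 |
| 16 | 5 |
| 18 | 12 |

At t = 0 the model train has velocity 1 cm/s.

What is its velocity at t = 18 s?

Δv equals the area under the a-t graph; then v = v₀ + Δv.
0–5 s: ½(8 + -9)(5) = -2.5 cm/s
5–10 s: ½(-9 + -7)(5) = -40 cm/s
10–16 s: ½(-7 + 5)(6) = -6 cm/s
16–18 s: ½(5 + 12)(2) = 17 cm/s
Δv = -31.5 cm/s, so v(18) = 1 + (-31.5) = -30.5 cm/s.

-30.5 cm/s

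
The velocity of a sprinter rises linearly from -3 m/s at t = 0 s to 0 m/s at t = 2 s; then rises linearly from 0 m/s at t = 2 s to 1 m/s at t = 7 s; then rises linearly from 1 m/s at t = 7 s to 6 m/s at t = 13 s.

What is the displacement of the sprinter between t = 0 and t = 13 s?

Displacement is the signed area under the v-t curve.
0–2 s: ½(-3 + 0)(2) = -3 m
2–7 s: ½(0 + 1)(5) = 2.5 m
7–13 s: ½(1 + 6)(6) = 21 m
Net displacement = 20.5 m

20.5 m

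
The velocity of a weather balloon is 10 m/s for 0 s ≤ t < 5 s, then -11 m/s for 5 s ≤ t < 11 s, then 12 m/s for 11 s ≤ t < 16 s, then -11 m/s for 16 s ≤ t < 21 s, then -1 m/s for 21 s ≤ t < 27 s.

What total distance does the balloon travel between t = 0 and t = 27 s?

237 m

Distance (not displacement) is the total path length: add the absolute areas under v-t.
0–5 s: |10| × 5 = 50 m
5–11 s: |-11| × 6 = 66 m
11–16 s: |12| × 5 = 60 m
16–21 s: |-11| × 5 = 55 m
21–27 s: |-1| × 6 = 6 m
Total distance = 237 m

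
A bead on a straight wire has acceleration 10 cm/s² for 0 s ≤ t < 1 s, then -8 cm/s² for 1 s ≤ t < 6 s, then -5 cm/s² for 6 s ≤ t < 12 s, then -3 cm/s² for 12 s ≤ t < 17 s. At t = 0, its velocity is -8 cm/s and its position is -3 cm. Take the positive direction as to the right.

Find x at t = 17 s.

On each constant-a segment, Δv = aΔt and Δx = v₀Δt + ½aΔt²; chain segment to segment.
0–1 s: v starts -8 cm/s; Δx = -8·1 + ½·10·1² = -3 cm; v ends 2 cm/s.
1–6 s: v starts 2 cm/s; Δx = 2·5 + ½·-8·5² = -90 cm; v ends -38 cm/s.
6–12 s: v starts -38 cm/s; Δx = -38·6 + ½·-5·6² = -318 cm; v ends -68 cm/s.
12–17 s: v starts -68 cm/s; Δx = -68·5 + ½·-3·5² = -377.5 cm; v ends -83 cm/s.
x(17) = -3 + Σ Δx = -791.5 cm.

-791.5 cm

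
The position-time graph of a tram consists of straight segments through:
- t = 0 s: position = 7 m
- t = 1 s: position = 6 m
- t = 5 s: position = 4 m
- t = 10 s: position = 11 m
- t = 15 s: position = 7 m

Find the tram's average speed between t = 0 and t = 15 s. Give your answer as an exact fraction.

14/15 m/s

Average speed = (total path length)/(elapsed time); on a piecewise-linear x-t graph the path length is Σ|Δx|.
0–1 s: |Δx| = |6 − 7| = 1 m
1–5 s: |Δx| = |4 − 6| = 2 m
5–10 s: |Δx| = |11 − 4| = 7 m
10–15 s: |Δx| = |7 − 11| = 4 m
Total path = 14 m; average speed = 14/15 = 14/15 m/s.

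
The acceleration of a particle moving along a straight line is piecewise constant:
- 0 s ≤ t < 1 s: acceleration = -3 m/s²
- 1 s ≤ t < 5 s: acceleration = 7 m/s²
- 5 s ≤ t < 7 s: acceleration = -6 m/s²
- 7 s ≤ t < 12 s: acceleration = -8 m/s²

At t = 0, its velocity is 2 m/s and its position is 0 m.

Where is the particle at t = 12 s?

On each constant-a segment, Δv = aΔt and Δx = v₀Δt + ½aΔt²; chain segment to segment.
0–1 s: v starts 2 m/s; Δx = 2·1 + ½·-3·1² = 0.5 m; v ends -1 m/s.
1–5 s: v starts -1 m/s; Δx = -1·4 + ½·7·4² = 52 m; v ends 27 m/s.
5–7 s: v starts 27 m/s; Δx = 27·2 + ½·-6·2² = 42 m; v ends 15 m/s.
7–12 s: v starts 15 m/s; Δx = 15·5 + ½·-8·5² = -25 m; v ends -25 m/s.
x(12) = 0 + Σ Δx = 69.5 m.

69.5 m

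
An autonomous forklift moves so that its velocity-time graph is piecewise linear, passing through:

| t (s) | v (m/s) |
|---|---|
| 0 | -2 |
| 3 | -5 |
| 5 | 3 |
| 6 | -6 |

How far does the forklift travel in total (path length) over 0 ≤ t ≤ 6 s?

Total distance travelled is ∫|v| dt — sum the magnitudes of each area piece.
0–3 s: |½(-2 + -5)(3)| = 10.5 m
3–5 s: v = 0 at t = 4.25 s; triangle areas 3.125 + 1.125 = 4.25 m
5–6 s: v = 0 at t = 16/3 s; triangle areas 0.5 + 2 = 2.5 m
Total distance = 17.25 m

17.25 m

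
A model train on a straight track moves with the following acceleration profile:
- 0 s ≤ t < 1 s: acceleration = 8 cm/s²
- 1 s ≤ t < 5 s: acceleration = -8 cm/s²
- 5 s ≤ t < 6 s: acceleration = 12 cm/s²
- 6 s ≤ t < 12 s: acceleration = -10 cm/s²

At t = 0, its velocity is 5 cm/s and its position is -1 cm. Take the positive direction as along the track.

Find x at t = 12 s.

On each constant-a segment, Δv = aΔt and Δx = v₀Δt + ½aΔt²; chain segment to segment.
0–1 s: v starts 5 cm/s; Δx = 5·1 + ½·8·1² = 9 cm; v ends 13 cm/s.
1–5 s: v starts 13 cm/s; Δx = 13·4 + ½·-8·4² = -12 cm; v ends -19 cm/s.
5–6 s: v starts -19 cm/s; Δx = -19·1 + ½·12·1² = -13 cm; v ends -7 cm/s.
6–12 s: v starts -7 cm/s; Δx = -7·6 + ½·-10·6² = -222 cm; v ends -67 cm/s.
x(12) = -1 + Σ Δx = -239 cm.

-239 cm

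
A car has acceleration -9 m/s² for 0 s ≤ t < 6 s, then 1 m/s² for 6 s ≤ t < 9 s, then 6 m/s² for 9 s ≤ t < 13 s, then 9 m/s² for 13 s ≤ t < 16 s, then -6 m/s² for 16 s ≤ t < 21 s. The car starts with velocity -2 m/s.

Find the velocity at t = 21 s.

-32 m/s

Δv equals the area under the a-t graph; then v = v₀ + Δv.
0–6 s: -9 × 6 = -54 m/s
6–9 s: 1 × 3 = 3 m/s
9–13 s: 6 × 4 = 24 m/s
13–16 s: 9 × 3 = 27 m/s
16–21 s: -6 × 5 = -30 m/s
Δv = -30 m/s, so v(21) = -2 + (-30) = -32 m/s.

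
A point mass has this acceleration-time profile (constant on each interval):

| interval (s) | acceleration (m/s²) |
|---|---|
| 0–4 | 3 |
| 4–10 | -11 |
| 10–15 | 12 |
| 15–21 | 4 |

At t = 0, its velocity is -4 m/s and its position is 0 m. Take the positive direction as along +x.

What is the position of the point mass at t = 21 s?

On each constant-a segment, Δv = aΔt and Δx = v₀Δt + ½aΔt²; chain segment to segment.
0–4 s: v starts -4 m/s; Δx = -4·4 + ½·3·4² = 8 m; v ends 8 m/s.
4–10 s: v starts 8 m/s; Δx = 8·6 + ½·-11·6² = -150 m; v ends -58 m/s.
10–15 s: v starts -58 m/s; Δx = -58·5 + ½·12·5² = -140 m; v ends 2 m/s.
15–21 s: v starts 2 m/s; Δx = 2·6 + ½·4·6² = 84 m; v ends 26 m/s.
x(21) = 0 + Σ Δx = -198 m.

-198 m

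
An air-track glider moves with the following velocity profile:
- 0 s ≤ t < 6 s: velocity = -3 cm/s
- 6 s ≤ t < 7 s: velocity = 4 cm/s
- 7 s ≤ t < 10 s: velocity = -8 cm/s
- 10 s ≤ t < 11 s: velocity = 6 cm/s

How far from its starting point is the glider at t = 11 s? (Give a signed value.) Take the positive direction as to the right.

Net displacement equals the area under the velocity-time graph (areas below the axis count negative).
0–6 s: -3 × 6 = -18 cm
6–7 s: 4 × 1 = 4 cm
7–10 s: -8 × 3 = -24 cm
10–11 s: 6 × 1 = 6 cm
Net displacement = -32 cm

-32 cm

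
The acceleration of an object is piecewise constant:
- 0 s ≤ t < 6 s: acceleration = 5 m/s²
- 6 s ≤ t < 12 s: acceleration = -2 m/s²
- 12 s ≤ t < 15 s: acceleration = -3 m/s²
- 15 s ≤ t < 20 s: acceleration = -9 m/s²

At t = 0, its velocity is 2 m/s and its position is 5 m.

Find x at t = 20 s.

On each constant-a segment, Δv = aΔt and Δx = v₀Δt + ½aΔt²; chain segment to segment.
0–6 s: v starts 2 m/s; Δx = 2·6 + ½·5·6² = 102 m; v ends 32 m/s.
6–12 s: v starts 32 m/s; Δx = 32·6 + ½·-2·6² = 156 m; v ends 20 m/s.
12–15 s: v starts 20 m/s; Δx = 20·3 + ½·-3·3² = 46.5 m; v ends 11 m/s.
15–20 s: v starts 11 m/s; Δx = 11·5 + ½·-9·5² = -57.5 m; v ends -34 m/s.
x(20) = 5 + Σ Δx = 252 m.

252 m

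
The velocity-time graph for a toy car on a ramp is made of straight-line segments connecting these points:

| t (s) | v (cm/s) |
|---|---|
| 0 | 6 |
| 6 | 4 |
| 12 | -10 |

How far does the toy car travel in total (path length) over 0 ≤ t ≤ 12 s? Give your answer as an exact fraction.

384/7 cm

Total distance travelled is ∫|v| dt — sum the magnitudes of each area piece.
0–6 s: |½(6 + 4)(6)| = 30 cm
6–12 s: v = 0 at t = 54/7 s; triangle areas 24/7 + 150/7 = 174/7 cm
Total distance = 384/7 cm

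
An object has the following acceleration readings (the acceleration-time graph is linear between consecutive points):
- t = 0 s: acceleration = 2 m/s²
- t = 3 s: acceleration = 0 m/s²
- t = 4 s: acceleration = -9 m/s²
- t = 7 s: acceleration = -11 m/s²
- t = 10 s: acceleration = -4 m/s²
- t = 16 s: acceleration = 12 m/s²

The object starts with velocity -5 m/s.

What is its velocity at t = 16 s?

Δv equals the area under the a-t graph; then v = v₀ + Δv.
0–3 s: ½(2 + 0)(3) = 3 m/s
3–4 s: ½(0 + -9)(1) = -4.5 m/s
4–7 s: ½(-9 + -11)(3) = -30 m/s
7–10 s: ½(-11 + -4)(3) = -22.5 m/s
10–16 s: ½(-4 + 12)(6) = 24 m/s
Δv = -30 m/s, so v(16) = -5 + (-30) = -35 m/s.

-35 m/s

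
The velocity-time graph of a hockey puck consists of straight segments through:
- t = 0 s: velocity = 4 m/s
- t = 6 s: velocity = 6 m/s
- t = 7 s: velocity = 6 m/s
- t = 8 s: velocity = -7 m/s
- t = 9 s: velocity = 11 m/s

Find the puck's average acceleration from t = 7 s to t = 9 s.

2.5 m/s²

Average acceleration = Δv/Δt = (11 − 6)/(9 − 7) = 2.5 m/s².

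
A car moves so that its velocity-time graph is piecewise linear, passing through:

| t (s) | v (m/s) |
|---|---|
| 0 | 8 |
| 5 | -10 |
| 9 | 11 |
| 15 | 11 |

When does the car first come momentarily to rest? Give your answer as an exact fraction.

t = 20/9 s

v changes sign on 0–5 s (from 8 to -10); the graph is linear there, so v = 0 at t = 0 + (-8)·(5 − 0)/(-10 − 8) = 20/9 s.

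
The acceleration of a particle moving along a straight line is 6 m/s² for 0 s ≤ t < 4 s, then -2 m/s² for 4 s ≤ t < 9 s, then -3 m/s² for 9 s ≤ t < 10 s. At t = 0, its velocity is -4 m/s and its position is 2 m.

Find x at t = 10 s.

117.5 m

On each constant-a segment, Δv = aΔt and Δx = v₀Δt + ½aΔt²; chain segment to segment.
0–4 s: v starts -4 m/s; Δx = -4·4 + ½·6·4² = 32 m; v ends 20 m/s.
4–9 s: v starts 20 m/s; Δx = 20·5 + ½·-2·5² = 75 m; v ends 10 m/s.
9–10 s: v starts 10 m/s; Δx = 10·1 + ½·-3·1² = 8.5 m; v ends 7 m/s.
x(10) = 2 + Σ Δx = 117.5 m.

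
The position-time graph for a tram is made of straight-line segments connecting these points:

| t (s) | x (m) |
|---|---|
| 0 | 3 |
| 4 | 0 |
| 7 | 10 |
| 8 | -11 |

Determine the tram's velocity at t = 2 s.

Velocity is the slope of the x-t graph on 0–4 s: (0 − 3)/(4 − 0) = -0.75 m/s.

-0.75 m/s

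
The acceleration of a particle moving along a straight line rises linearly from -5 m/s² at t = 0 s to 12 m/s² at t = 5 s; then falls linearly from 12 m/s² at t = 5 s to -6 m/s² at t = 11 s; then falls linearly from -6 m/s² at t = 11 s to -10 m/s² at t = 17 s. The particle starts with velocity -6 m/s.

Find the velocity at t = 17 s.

Δv equals the area under the a-t graph; then v = v₀ + Δv.
0–5 s: ½(-5 + 12)(5) = 17.5 m/s
5–11 s: ½(12 + -6)(6) = 18 m/s
11–17 s: ½(-6 + -10)(6) = -48 m/s
Δv = -12.5 m/s, so v(17) = -6 + (-12.5) = -18.5 m/s.

-18.5 m/s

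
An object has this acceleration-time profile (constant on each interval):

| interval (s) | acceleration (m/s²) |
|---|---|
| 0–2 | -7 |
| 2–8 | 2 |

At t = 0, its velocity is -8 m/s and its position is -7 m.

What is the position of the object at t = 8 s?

-133 m

On each constant-a segment, Δv = aΔt and Δx = v₀Δt + ½aΔt²; chain segment to segment.
0–2 s: v starts -8 m/s; Δx = -8·2 + ½·-7·2² = -30 m; v ends -22 m/s.
2–8 s: v starts -22 m/s; Δx = -22·6 + ½·2·6² = -96 m; v ends -10 m/s.
x(8) = -7 + Σ Δx = -133 m.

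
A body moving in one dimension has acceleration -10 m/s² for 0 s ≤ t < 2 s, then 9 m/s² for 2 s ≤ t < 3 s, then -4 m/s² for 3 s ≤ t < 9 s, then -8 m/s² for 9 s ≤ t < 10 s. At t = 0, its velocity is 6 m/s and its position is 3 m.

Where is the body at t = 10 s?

-149.5 m

On each constant-a segment, Δv = aΔt and Δx = v₀Δt + ½aΔt²; chain segment to segment.
0–2 s: v starts 6 m/s; Δx = 6·2 + ½·-10·2² = -8 m; v ends -14 m/s.
2–3 s: v starts -14 m/s; Δx = -14·1 + ½·9·1² = -9.5 m; v ends -5 m/s.
3–9 s: v starts -5 m/s; Δx = -5·6 + ½·-4·6² = -102 m; v ends -29 m/s.
9–10 s: v starts -29 m/s; Δx = -29·1 + ½·-8·1² = -33 m; v ends -37 m/s.
x(10) = 3 + Σ Δx = -149.5 m.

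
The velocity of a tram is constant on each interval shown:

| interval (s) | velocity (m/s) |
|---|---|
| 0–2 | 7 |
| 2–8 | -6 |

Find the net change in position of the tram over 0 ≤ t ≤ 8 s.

Net displacement equals the area under the velocity-time graph (areas below the axis count negative).
0–2 s: 7 × 2 = 14 m
2–8 s: -6 × 6 = -36 m
Net displacement = -22 m

-22 m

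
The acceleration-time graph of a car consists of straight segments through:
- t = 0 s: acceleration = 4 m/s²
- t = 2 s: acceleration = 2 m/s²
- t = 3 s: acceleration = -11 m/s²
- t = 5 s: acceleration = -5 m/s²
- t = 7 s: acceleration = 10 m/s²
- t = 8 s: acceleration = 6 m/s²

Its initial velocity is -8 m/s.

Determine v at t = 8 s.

-9.5 m/s

Δv equals the area under the a-t graph; then v = v₀ + Δv.
0–2 s: ½(4 + 2)(2) = 6 m/s
2–3 s: ½(2 + -11)(1) = -4.5 m/s
3–5 s: ½(-11 + -5)(2) = -16 m/s
5–7 s: ½(-5 + 10)(2) = 5 m/s
7–8 s: ½(10 + 6)(1) = 8 m/s
Δv = -1.5 m/s, so v(8) = -8 + (-1.5) = -9.5 m/s.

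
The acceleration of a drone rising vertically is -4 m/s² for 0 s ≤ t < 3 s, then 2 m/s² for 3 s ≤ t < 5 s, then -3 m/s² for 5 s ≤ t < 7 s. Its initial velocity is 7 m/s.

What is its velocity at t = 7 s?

Δv equals the area under the a-t graph; then v = v₀ + Δv.
0–3 s: -4 × 3 = -12 m/s
3–5 s: 2 × 2 = 4 m/s
5–7 s: -3 × 2 = -6 m/s
Δv = -14 m/s, so v(7) = 7 + (-14) = -7 m/s.

-7 m/s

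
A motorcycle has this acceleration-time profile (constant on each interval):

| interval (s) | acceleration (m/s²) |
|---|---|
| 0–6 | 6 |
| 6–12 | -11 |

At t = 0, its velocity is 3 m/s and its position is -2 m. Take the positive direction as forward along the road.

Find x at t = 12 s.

160 m

On each constant-a segment, Δv = aΔt and Δx = v₀Δt + ½aΔt²; chain segment to segment.
0–6 s: v starts 3 m/s; Δx = 3·6 + ½·6·6² = 126 m; v ends 39 m/s.
6–12 s: v starts 39 m/s; Δx = 39·6 + ½·-11·6² = 36 m; v ends -27 m/s.
x(12) = -2 + Σ Δx = 160 m.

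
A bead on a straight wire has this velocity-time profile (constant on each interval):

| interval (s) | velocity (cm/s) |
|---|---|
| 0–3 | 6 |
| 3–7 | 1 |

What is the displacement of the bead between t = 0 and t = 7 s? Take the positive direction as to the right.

22 cm

Displacement is the signed area under the v-t curve.
0–3 s: 6 × 3 = 18 cm
3–7 s: 1 × 4 = 4 cm
Net displacement = 22 cm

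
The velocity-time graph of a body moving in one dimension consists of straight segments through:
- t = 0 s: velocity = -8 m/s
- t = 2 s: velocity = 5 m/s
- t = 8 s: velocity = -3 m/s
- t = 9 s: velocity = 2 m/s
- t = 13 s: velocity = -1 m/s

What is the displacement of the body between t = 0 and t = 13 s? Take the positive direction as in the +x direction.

4.5 m

Net displacement equals the area under the velocity-time graph (areas below the axis count negative).
0–2 s: ½(-8 + 5)(2) = -3 m
2–8 s: ½(5 + -3)(6) = 6 m
8–9 s: ½(-3 + 2)(1) = -0.5 m
9–13 s: ½(2 + -1)(4) = 2 m
Net displacement = 4.5 m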